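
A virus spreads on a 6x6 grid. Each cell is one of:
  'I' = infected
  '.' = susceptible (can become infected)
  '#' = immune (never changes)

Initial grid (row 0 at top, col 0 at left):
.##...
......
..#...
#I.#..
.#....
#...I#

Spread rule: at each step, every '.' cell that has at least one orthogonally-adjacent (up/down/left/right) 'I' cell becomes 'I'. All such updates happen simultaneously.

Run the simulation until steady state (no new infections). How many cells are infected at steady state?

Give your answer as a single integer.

Step 0 (initial): 2 infected
Step 1: +4 new -> 6 infected
Step 2: +7 new -> 13 infected
Step 3: +5 new -> 18 infected
Step 4: +5 new -> 23 infected
Step 5: +3 new -> 26 infected
Step 6: +1 new -> 27 infected
Step 7: +0 new -> 27 infected

Answer: 27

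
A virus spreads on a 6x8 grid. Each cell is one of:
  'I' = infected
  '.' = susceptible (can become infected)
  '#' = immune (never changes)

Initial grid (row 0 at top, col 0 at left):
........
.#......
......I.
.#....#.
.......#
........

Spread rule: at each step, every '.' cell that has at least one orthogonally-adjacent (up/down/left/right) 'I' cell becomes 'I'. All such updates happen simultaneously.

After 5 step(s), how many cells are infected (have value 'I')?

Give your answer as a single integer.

Step 0 (initial): 1 infected
Step 1: +3 new -> 4 infected
Step 2: +6 new -> 10 infected
Step 3: +6 new -> 16 infected
Step 4: +7 new -> 23 infected
Step 5: +7 new -> 30 infected

Answer: 30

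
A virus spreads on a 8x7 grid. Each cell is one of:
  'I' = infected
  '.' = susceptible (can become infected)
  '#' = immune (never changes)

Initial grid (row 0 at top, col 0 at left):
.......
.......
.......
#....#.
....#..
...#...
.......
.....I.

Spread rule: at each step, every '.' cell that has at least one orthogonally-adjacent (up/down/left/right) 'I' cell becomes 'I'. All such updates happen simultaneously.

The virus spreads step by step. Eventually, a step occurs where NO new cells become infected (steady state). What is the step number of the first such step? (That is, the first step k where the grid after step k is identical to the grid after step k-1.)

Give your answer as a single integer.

Step 0 (initial): 1 infected
Step 1: +3 new -> 4 infected
Step 2: +4 new -> 8 infected
Step 3: +5 new -> 13 infected
Step 4: +3 new -> 16 infected
Step 5: +4 new -> 20 infected
Step 6: +4 new -> 24 infected
Step 7: +6 new -> 30 infected
Step 8: +7 new -> 37 infected
Step 9: +6 new -> 43 infected
Step 10: +5 new -> 48 infected
Step 11: +3 new -> 51 infected
Step 12: +1 new -> 52 infected
Step 13: +0 new -> 52 infected

Answer: 13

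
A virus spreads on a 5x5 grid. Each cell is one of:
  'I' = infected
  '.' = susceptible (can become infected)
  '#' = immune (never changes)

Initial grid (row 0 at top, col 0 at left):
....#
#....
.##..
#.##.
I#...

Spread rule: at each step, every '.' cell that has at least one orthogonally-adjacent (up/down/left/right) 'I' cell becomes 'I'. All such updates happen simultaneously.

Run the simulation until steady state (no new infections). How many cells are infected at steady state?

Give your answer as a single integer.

Answer: 1

Derivation:
Step 0 (initial): 1 infected
Step 1: +0 new -> 1 infected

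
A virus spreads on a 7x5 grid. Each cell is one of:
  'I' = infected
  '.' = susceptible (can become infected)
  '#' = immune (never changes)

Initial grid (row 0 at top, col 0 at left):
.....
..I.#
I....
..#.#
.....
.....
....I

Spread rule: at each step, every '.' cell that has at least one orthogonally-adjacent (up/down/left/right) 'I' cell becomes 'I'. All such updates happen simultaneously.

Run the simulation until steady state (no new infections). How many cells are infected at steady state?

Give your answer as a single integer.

Step 0 (initial): 3 infected
Step 1: +9 new -> 12 infected
Step 2: +9 new -> 21 infected
Step 3: +8 new -> 29 infected
Step 4: +3 new -> 32 infected
Step 5: +0 new -> 32 infected

Answer: 32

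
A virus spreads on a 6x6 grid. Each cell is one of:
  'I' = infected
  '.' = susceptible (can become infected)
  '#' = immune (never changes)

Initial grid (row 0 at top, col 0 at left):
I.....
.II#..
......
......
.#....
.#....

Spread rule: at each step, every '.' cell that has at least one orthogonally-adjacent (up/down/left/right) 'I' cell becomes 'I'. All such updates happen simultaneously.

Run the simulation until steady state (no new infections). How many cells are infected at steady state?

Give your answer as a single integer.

Answer: 33

Derivation:
Step 0 (initial): 3 infected
Step 1: +5 new -> 8 infected
Step 2: +5 new -> 13 infected
Step 3: +5 new -> 18 infected
Step 4: +7 new -> 25 infected
Step 5: +5 new -> 30 infected
Step 6: +2 new -> 32 infected
Step 7: +1 new -> 33 infected
Step 8: +0 new -> 33 infected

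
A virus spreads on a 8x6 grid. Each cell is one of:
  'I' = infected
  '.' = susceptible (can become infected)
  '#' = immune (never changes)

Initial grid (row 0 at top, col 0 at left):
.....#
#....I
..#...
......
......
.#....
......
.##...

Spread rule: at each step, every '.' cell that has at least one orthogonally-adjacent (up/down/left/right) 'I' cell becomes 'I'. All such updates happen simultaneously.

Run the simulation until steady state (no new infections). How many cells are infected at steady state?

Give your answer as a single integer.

Step 0 (initial): 1 infected
Step 1: +2 new -> 3 infected
Step 2: +4 new -> 7 infected
Step 3: +5 new -> 12 infected
Step 4: +5 new -> 17 infected
Step 5: +6 new -> 23 infected
Step 6: +7 new -> 30 infected
Step 7: +5 new -> 35 infected
Step 8: +3 new -> 38 infected
Step 9: +2 new -> 40 infected
Step 10: +1 new -> 41 infected
Step 11: +1 new -> 42 infected
Step 12: +0 new -> 42 infected

Answer: 42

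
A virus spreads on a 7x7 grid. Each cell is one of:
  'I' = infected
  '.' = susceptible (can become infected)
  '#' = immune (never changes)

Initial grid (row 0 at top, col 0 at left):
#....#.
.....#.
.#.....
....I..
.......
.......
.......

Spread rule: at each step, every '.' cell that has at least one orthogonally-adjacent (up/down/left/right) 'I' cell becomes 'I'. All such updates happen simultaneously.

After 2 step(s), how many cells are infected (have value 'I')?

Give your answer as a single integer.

Step 0 (initial): 1 infected
Step 1: +4 new -> 5 infected
Step 2: +8 new -> 13 infected

Answer: 13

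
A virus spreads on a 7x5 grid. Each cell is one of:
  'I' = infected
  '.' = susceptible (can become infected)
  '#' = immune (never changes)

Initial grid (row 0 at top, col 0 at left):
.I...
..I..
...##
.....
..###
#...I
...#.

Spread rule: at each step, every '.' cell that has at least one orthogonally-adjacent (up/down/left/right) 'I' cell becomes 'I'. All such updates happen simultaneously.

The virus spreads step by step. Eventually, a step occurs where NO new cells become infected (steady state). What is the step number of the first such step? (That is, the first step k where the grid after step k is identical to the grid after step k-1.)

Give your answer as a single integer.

Step 0 (initial): 3 infected
Step 1: +7 new -> 10 infected
Step 2: +6 new -> 16 infected
Step 3: +6 new -> 22 infected
Step 4: +4 new -> 26 infected
Step 5: +2 new -> 28 infected
Step 6: +0 new -> 28 infected

Answer: 6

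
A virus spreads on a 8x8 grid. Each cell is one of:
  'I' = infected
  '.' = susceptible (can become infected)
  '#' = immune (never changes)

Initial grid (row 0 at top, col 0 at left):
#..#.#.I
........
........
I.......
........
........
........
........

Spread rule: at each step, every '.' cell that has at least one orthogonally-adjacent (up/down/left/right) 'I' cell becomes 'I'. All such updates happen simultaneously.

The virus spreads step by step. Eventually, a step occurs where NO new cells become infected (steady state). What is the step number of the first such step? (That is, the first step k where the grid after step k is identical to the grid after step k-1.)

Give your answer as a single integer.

Step 0 (initial): 2 infected
Step 1: +5 new -> 7 infected
Step 2: +7 new -> 14 infected
Step 3: +9 new -> 23 infected
Step 4: +12 new -> 35 infected
Step 5: +11 new -> 46 infected
Step 6: +6 new -> 52 infected
Step 7: +5 new -> 57 infected
Step 8: +3 new -> 60 infected
Step 9: +1 new -> 61 infected
Step 10: +0 new -> 61 infected

Answer: 10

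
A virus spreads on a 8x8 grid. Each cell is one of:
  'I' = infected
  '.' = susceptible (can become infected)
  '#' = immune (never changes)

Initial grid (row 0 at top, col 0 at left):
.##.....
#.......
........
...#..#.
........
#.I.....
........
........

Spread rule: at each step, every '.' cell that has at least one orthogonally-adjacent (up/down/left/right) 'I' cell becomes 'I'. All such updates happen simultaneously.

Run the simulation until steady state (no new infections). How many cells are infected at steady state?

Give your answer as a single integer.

Step 0 (initial): 1 infected
Step 1: +4 new -> 5 infected
Step 2: +7 new -> 12 infected
Step 3: +9 new -> 21 infected
Step 4: +10 new -> 31 infected
Step 5: +9 new -> 40 infected
Step 6: +6 new -> 46 infected
Step 7: +5 new -> 51 infected
Step 8: +3 new -> 54 infected
Step 9: +2 new -> 56 infected
Step 10: +1 new -> 57 infected
Step 11: +0 new -> 57 infected

Answer: 57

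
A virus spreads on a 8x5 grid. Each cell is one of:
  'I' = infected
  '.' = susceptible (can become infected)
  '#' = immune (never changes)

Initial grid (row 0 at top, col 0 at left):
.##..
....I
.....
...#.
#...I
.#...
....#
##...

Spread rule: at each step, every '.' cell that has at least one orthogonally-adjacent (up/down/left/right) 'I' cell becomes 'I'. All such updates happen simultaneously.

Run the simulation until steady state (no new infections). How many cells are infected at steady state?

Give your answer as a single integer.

Answer: 32

Derivation:
Step 0 (initial): 2 infected
Step 1: +6 new -> 8 infected
Step 2: +5 new -> 13 infected
Step 3: +6 new -> 19 infected
Step 4: +5 new -> 24 infected
Step 5: +6 new -> 30 infected
Step 6: +1 new -> 31 infected
Step 7: +1 new -> 32 infected
Step 8: +0 new -> 32 infected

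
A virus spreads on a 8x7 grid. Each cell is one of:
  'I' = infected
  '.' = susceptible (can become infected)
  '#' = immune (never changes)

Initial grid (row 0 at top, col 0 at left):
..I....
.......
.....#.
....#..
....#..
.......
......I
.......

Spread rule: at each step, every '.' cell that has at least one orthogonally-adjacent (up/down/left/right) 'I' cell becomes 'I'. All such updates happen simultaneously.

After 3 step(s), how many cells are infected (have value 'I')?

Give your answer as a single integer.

Step 0 (initial): 2 infected
Step 1: +6 new -> 8 infected
Step 2: +9 new -> 17 infected
Step 3: +11 new -> 28 infected

Answer: 28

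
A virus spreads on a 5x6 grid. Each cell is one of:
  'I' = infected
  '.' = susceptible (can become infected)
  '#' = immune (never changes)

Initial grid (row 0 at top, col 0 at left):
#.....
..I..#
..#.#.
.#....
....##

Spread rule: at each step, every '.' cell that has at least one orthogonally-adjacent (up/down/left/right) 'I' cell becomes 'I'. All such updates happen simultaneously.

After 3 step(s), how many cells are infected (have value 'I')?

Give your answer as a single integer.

Answer: 13

Derivation:
Step 0 (initial): 1 infected
Step 1: +3 new -> 4 infected
Step 2: +6 new -> 10 infected
Step 3: +3 new -> 13 infected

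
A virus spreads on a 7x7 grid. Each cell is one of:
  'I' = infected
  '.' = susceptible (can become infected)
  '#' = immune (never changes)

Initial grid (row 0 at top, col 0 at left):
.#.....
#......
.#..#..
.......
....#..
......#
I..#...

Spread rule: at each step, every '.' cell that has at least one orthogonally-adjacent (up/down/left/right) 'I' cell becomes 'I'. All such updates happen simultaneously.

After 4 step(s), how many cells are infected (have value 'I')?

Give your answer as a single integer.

Step 0 (initial): 1 infected
Step 1: +2 new -> 3 infected
Step 2: +3 new -> 6 infected
Step 3: +3 new -> 9 infected
Step 4: +4 new -> 13 infected

Answer: 13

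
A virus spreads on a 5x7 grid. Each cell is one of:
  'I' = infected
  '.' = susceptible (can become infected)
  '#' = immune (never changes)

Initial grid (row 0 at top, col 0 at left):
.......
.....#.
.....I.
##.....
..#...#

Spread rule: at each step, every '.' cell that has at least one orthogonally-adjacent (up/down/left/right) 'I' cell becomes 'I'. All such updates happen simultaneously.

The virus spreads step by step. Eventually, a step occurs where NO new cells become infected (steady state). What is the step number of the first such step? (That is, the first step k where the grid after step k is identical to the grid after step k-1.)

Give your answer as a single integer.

Step 0 (initial): 1 infected
Step 1: +3 new -> 4 infected
Step 2: +6 new -> 10 infected
Step 3: +6 new -> 16 infected
Step 4: +6 new -> 22 infected
Step 5: +3 new -> 25 infected
Step 6: +2 new -> 27 infected
Step 7: +1 new -> 28 infected
Step 8: +0 new -> 28 infected

Answer: 8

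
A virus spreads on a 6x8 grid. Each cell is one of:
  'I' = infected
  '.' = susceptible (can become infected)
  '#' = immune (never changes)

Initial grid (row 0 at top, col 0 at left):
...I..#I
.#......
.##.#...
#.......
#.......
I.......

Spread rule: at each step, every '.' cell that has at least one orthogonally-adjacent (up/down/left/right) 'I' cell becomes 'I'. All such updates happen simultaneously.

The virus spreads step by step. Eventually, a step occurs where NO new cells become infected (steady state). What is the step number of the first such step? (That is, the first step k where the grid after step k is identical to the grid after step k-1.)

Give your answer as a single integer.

Step 0 (initial): 3 infected
Step 1: +5 new -> 8 infected
Step 2: +9 new -> 17 infected
Step 3: +8 new -> 25 infected
Step 4: +8 new -> 33 infected
Step 5: +6 new -> 39 infected
Step 6: +2 new -> 41 infected
Step 7: +0 new -> 41 infected

Answer: 7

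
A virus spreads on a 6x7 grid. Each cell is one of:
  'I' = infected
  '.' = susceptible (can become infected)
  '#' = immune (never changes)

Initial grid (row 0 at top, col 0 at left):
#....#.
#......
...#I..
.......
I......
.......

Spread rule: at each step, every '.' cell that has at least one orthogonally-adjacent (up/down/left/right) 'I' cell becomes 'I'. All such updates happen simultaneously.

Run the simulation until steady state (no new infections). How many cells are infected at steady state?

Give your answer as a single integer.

Step 0 (initial): 2 infected
Step 1: +6 new -> 8 infected
Step 2: +11 new -> 19 infected
Step 3: +10 new -> 29 infected
Step 4: +7 new -> 36 infected
Step 5: +2 new -> 38 infected
Step 6: +0 new -> 38 infected

Answer: 38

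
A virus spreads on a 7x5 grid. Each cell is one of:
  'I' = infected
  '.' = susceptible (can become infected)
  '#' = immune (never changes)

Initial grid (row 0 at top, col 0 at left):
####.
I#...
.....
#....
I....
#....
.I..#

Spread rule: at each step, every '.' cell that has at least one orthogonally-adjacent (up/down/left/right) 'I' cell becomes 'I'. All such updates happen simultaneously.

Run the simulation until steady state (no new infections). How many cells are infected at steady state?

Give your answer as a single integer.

Step 0 (initial): 3 infected
Step 1: +5 new -> 8 infected
Step 2: +5 new -> 13 infected
Step 3: +4 new -> 17 infected
Step 4: +5 new -> 22 infected
Step 5: +3 new -> 25 infected
Step 6: +1 new -> 26 infected
Step 7: +1 new -> 27 infected
Step 8: +0 new -> 27 infected

Answer: 27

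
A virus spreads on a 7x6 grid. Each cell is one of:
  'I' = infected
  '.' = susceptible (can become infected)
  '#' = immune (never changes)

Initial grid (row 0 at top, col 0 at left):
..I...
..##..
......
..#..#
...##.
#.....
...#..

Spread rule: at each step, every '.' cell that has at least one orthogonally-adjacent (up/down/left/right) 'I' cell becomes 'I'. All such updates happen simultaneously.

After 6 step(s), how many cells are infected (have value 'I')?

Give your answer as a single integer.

Step 0 (initial): 1 infected
Step 1: +2 new -> 3 infected
Step 2: +3 new -> 6 infected
Step 3: +4 new -> 10 infected
Step 4: +5 new -> 15 infected
Step 5: +5 new -> 20 infected
Step 6: +4 new -> 24 infected

Answer: 24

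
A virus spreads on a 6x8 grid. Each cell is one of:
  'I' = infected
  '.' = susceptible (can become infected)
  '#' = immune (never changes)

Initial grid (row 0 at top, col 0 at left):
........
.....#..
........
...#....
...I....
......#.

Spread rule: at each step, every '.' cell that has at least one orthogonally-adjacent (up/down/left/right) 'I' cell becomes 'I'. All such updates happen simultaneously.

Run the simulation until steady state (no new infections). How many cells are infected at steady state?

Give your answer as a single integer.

Answer: 45

Derivation:
Step 0 (initial): 1 infected
Step 1: +3 new -> 4 infected
Step 2: +6 new -> 10 infected
Step 3: +8 new -> 18 infected
Step 4: +9 new -> 27 infected
Step 5: +8 new -> 35 infected
Step 6: +6 new -> 41 infected
Step 7: +3 new -> 44 infected
Step 8: +1 new -> 45 infected
Step 9: +0 new -> 45 infected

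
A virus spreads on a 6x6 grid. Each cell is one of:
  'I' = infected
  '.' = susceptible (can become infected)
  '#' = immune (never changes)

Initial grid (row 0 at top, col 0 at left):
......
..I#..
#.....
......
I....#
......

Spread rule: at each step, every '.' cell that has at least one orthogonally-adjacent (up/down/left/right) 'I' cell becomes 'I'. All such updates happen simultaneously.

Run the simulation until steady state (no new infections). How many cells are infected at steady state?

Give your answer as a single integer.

Answer: 33

Derivation:
Step 0 (initial): 2 infected
Step 1: +6 new -> 8 infected
Step 2: +9 new -> 17 infected
Step 3: +6 new -> 23 infected
Step 4: +6 new -> 29 infected
Step 5: +3 new -> 32 infected
Step 6: +1 new -> 33 infected
Step 7: +0 new -> 33 infected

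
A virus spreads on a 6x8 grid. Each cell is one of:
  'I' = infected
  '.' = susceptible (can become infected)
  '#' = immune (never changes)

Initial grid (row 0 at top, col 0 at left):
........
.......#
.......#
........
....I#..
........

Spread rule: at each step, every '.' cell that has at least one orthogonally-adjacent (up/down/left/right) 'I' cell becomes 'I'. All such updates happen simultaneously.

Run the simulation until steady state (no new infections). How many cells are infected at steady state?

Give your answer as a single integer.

Step 0 (initial): 1 infected
Step 1: +3 new -> 4 infected
Step 2: +6 new -> 10 infected
Step 3: +8 new -> 18 infected
Step 4: +11 new -> 29 infected
Step 5: +8 new -> 37 infected
Step 6: +4 new -> 41 infected
Step 7: +3 new -> 44 infected
Step 8: +1 new -> 45 infected
Step 9: +0 new -> 45 infected

Answer: 45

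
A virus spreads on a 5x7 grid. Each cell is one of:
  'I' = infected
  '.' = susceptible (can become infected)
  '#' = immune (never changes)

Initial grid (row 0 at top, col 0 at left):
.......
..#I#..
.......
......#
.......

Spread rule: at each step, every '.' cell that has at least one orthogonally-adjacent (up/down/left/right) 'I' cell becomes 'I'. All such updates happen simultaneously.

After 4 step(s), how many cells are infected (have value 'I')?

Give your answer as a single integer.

Answer: 25

Derivation:
Step 0 (initial): 1 infected
Step 1: +2 new -> 3 infected
Step 2: +5 new -> 8 infected
Step 3: +7 new -> 15 infected
Step 4: +10 new -> 25 infected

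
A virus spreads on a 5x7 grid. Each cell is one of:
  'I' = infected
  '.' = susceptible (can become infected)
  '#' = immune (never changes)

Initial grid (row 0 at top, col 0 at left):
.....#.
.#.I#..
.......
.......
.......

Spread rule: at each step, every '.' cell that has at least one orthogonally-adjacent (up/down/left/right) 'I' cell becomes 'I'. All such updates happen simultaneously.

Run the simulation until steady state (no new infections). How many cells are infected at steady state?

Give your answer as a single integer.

Answer: 32

Derivation:
Step 0 (initial): 1 infected
Step 1: +3 new -> 4 infected
Step 2: +5 new -> 9 infected
Step 3: +6 new -> 15 infected
Step 4: +8 new -> 23 infected
Step 5: +6 new -> 29 infected
Step 6: +3 new -> 32 infected
Step 7: +0 new -> 32 infected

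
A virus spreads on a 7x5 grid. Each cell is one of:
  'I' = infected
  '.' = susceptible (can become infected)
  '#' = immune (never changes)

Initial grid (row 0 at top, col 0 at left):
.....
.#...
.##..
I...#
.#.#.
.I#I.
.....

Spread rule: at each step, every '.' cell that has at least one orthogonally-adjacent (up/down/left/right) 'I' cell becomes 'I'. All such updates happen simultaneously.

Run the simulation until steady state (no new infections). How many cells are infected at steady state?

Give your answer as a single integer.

Answer: 28

Derivation:
Step 0 (initial): 3 infected
Step 1: +7 new -> 10 infected
Step 2: +6 new -> 16 infected
Step 3: +3 new -> 19 infected
Step 4: +2 new -> 21 infected
Step 5: +3 new -> 24 infected
Step 6: +3 new -> 27 infected
Step 7: +1 new -> 28 infected
Step 8: +0 new -> 28 infected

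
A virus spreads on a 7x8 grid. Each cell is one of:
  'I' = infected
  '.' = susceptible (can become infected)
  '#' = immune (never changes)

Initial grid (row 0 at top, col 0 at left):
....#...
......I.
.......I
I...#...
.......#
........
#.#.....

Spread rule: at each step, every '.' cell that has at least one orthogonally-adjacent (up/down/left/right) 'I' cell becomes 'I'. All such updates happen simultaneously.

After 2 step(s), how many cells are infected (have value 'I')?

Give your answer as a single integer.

Step 0 (initial): 3 infected
Step 1: +8 new -> 11 infected
Step 2: +10 new -> 21 infected

Answer: 21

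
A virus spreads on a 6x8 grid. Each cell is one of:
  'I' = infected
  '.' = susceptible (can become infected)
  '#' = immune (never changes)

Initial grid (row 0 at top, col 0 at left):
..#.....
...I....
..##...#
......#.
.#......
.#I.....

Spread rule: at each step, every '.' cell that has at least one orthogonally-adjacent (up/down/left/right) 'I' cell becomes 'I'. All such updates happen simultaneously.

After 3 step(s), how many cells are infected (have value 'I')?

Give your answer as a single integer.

Answer: 25

Derivation:
Step 0 (initial): 2 infected
Step 1: +5 new -> 7 infected
Step 2: +7 new -> 14 infected
Step 3: +11 new -> 25 infected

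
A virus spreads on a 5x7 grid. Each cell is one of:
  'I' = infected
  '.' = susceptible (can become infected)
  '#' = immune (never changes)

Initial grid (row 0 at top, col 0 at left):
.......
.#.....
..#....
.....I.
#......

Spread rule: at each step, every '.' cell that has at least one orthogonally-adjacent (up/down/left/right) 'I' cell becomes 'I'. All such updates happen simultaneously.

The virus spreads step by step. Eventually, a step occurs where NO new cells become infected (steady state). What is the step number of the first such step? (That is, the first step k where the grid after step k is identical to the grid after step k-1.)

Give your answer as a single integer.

Answer: 9

Derivation:
Step 0 (initial): 1 infected
Step 1: +4 new -> 5 infected
Step 2: +6 new -> 11 infected
Step 3: +6 new -> 17 infected
Step 4: +5 new -> 22 infected
Step 5: +5 new -> 27 infected
Step 6: +2 new -> 29 infected
Step 7: +2 new -> 31 infected
Step 8: +1 new -> 32 infected
Step 9: +0 new -> 32 infected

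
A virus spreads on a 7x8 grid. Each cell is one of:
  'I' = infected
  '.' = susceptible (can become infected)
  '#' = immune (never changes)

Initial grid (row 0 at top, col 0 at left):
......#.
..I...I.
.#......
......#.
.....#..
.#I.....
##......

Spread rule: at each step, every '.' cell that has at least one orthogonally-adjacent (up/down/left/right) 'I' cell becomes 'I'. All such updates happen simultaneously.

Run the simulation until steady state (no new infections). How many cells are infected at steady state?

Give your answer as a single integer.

Step 0 (initial): 3 infected
Step 1: +10 new -> 13 infected
Step 2: +14 new -> 27 infected
Step 3: +12 new -> 39 infected
Step 4: +6 new -> 45 infected
Step 5: +3 new -> 48 infected
Step 6: +1 new -> 49 infected
Step 7: +0 new -> 49 infected

Answer: 49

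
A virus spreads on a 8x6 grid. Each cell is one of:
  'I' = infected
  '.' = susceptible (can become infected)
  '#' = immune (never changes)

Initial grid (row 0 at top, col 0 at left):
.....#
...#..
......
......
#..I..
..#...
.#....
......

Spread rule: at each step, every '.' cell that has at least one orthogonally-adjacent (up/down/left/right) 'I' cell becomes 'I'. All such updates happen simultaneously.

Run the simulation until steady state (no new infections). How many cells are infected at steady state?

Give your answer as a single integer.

Answer: 43

Derivation:
Step 0 (initial): 1 infected
Step 1: +4 new -> 5 infected
Step 2: +7 new -> 12 infected
Step 3: +9 new -> 21 infected
Step 4: +9 new -> 30 infected
Step 5: +8 new -> 38 infected
Step 6: +4 new -> 42 infected
Step 7: +1 new -> 43 infected
Step 8: +0 new -> 43 infected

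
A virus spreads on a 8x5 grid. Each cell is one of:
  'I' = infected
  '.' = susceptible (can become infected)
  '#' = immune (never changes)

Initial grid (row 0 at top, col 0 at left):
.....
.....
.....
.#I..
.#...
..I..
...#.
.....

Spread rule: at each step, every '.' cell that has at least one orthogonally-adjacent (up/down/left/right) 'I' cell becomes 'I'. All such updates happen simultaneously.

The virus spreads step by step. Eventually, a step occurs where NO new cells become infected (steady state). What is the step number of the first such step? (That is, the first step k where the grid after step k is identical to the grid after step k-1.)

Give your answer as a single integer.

Answer: 6

Derivation:
Step 0 (initial): 2 infected
Step 1: +6 new -> 8 infected
Step 2: +9 new -> 17 infected
Step 3: +11 new -> 28 infected
Step 4: +7 new -> 35 infected
Step 5: +2 new -> 37 infected
Step 6: +0 new -> 37 infected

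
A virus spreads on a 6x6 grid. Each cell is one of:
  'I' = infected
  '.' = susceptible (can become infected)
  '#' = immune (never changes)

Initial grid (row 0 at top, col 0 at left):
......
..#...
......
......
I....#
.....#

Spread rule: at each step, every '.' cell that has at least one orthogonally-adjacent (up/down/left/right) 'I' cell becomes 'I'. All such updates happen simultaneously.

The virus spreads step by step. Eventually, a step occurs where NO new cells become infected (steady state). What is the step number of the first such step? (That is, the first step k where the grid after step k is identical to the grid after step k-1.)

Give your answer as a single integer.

Step 0 (initial): 1 infected
Step 1: +3 new -> 4 infected
Step 2: +4 new -> 8 infected
Step 3: +5 new -> 13 infected
Step 4: +6 new -> 19 infected
Step 5: +4 new -> 23 infected
Step 6: +4 new -> 27 infected
Step 7: +3 new -> 30 infected
Step 8: +2 new -> 32 infected
Step 9: +1 new -> 33 infected
Step 10: +0 new -> 33 infected

Answer: 10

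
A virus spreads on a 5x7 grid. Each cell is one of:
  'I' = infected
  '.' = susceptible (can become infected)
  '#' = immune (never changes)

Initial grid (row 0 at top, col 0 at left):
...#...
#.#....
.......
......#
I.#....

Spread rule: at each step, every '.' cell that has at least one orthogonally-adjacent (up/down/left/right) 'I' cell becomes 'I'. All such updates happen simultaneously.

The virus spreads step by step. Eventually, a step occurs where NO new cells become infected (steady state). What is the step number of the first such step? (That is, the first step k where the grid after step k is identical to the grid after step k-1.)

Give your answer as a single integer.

Step 0 (initial): 1 infected
Step 1: +2 new -> 3 infected
Step 2: +2 new -> 5 infected
Step 3: +2 new -> 7 infected
Step 4: +3 new -> 10 infected
Step 5: +4 new -> 14 infected
Step 6: +6 new -> 20 infected
Step 7: +3 new -> 23 infected
Step 8: +4 new -> 27 infected
Step 9: +2 new -> 29 infected
Step 10: +1 new -> 30 infected
Step 11: +0 new -> 30 infected

Answer: 11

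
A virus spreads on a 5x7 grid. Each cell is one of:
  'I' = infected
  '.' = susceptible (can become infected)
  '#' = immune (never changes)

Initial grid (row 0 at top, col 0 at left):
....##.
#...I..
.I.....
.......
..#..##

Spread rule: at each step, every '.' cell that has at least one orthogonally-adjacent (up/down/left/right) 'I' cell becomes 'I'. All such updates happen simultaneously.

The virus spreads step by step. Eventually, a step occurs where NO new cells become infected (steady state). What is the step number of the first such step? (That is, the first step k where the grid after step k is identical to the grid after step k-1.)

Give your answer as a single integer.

Answer: 5

Derivation:
Step 0 (initial): 2 infected
Step 1: +7 new -> 9 infected
Step 2: +10 new -> 19 infected
Step 3: +8 new -> 27 infected
Step 4: +2 new -> 29 infected
Step 5: +0 new -> 29 infected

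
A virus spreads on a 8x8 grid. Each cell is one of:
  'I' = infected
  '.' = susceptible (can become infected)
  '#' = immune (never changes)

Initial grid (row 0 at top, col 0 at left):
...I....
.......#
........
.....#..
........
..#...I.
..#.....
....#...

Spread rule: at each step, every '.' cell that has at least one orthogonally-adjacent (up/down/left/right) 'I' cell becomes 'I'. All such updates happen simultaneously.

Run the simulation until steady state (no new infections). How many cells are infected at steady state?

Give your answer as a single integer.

Step 0 (initial): 2 infected
Step 1: +7 new -> 9 infected
Step 2: +12 new -> 21 infected
Step 3: +14 new -> 35 infected
Step 4: +10 new -> 45 infected
Step 5: +4 new -> 49 infected
Step 6: +3 new -> 52 infected
Step 7: +3 new -> 55 infected
Step 8: +3 new -> 58 infected
Step 9: +1 new -> 59 infected
Step 10: +0 new -> 59 infected

Answer: 59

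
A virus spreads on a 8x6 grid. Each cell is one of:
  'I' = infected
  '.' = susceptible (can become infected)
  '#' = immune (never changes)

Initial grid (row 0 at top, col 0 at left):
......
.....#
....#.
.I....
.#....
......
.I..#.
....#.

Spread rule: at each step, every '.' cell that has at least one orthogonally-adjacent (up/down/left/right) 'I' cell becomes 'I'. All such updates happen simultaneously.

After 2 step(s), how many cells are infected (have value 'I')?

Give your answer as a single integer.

Step 0 (initial): 2 infected
Step 1: +7 new -> 9 infected
Step 2: +11 new -> 20 infected

Answer: 20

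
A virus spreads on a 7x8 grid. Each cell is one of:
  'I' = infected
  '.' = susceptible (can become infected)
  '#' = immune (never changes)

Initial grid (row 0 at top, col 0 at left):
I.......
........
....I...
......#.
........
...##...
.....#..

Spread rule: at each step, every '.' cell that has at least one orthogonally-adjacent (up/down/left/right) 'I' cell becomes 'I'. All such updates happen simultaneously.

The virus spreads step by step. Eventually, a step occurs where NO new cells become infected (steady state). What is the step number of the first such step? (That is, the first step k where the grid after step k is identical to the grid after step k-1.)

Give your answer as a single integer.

Step 0 (initial): 2 infected
Step 1: +6 new -> 8 infected
Step 2: +11 new -> 19 infected
Step 3: +10 new -> 29 infected
Step 4: +8 new -> 37 infected
Step 5: +6 new -> 43 infected
Step 6: +5 new -> 48 infected
Step 7: +3 new -> 51 infected
Step 8: +1 new -> 52 infected
Step 9: +0 new -> 52 infected

Answer: 9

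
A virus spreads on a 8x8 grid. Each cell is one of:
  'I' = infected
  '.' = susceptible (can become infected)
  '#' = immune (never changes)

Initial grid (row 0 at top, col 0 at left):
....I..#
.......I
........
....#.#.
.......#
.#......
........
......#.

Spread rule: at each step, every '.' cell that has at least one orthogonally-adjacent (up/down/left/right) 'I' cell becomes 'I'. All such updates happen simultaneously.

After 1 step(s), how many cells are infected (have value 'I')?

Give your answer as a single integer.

Step 0 (initial): 2 infected
Step 1: +5 new -> 7 infected

Answer: 7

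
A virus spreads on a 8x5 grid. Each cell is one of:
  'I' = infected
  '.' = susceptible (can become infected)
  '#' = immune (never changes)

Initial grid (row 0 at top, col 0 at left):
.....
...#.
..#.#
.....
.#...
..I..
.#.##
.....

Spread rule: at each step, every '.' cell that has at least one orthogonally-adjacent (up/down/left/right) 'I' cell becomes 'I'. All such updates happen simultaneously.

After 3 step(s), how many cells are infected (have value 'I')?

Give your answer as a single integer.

Answer: 17

Derivation:
Step 0 (initial): 1 infected
Step 1: +4 new -> 5 infected
Step 2: +5 new -> 10 infected
Step 3: +7 new -> 17 infected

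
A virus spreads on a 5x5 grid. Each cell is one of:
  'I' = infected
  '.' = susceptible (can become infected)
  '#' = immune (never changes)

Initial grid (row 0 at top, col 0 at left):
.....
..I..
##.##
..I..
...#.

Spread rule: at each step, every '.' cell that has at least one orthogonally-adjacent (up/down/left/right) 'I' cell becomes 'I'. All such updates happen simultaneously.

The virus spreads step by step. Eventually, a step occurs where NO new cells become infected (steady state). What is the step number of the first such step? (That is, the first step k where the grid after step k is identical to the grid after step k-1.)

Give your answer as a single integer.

Answer: 4

Derivation:
Step 0 (initial): 2 infected
Step 1: +7 new -> 9 infected
Step 2: +7 new -> 16 infected
Step 3: +4 new -> 20 infected
Step 4: +0 new -> 20 infected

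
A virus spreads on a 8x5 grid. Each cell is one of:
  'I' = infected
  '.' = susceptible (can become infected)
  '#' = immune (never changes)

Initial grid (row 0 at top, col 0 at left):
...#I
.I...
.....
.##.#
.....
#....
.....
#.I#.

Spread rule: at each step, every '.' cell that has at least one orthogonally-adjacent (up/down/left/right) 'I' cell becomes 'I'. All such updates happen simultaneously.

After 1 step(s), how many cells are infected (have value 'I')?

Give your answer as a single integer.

Step 0 (initial): 3 infected
Step 1: +7 new -> 10 infected

Answer: 10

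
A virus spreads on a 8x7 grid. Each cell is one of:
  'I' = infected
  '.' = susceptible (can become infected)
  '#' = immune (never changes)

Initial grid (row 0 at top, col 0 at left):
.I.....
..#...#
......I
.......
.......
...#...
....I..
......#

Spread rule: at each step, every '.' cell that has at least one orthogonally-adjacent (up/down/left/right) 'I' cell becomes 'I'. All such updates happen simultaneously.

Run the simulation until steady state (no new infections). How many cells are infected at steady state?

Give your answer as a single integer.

Answer: 52

Derivation:
Step 0 (initial): 3 infected
Step 1: +9 new -> 12 infected
Step 2: +13 new -> 25 infected
Step 3: +15 new -> 40 infected
Step 4: +9 new -> 49 infected
Step 5: +3 new -> 52 infected
Step 6: +0 new -> 52 infected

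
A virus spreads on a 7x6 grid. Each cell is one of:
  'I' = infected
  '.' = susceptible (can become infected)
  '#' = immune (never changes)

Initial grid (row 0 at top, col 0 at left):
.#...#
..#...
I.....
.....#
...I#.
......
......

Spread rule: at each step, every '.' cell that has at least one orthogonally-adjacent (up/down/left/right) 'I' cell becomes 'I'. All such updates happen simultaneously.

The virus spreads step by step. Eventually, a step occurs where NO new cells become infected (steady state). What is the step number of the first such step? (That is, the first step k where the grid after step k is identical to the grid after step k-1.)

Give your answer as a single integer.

Step 0 (initial): 2 infected
Step 1: +6 new -> 8 infected
Step 2: +12 new -> 20 infected
Step 3: +7 new -> 27 infected
Step 4: +7 new -> 34 infected
Step 5: +3 new -> 37 infected
Step 6: +0 new -> 37 infected

Answer: 6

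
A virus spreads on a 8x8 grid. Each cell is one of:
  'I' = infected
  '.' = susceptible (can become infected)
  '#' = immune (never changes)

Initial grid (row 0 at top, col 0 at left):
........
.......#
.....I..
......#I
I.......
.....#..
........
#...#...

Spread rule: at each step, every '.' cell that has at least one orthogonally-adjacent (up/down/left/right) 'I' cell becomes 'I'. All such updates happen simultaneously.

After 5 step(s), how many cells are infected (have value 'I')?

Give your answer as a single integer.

Step 0 (initial): 3 infected
Step 1: +9 new -> 12 infected
Step 2: +13 new -> 25 infected
Step 3: +14 new -> 39 infected
Step 4: +11 new -> 50 infected
Step 5: +7 new -> 57 infected

Answer: 57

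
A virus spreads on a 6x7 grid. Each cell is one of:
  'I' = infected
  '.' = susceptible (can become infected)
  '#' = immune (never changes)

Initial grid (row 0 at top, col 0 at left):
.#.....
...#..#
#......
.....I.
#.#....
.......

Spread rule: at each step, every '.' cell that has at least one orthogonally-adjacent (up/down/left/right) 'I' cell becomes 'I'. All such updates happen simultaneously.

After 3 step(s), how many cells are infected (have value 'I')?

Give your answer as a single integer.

Answer: 19

Derivation:
Step 0 (initial): 1 infected
Step 1: +4 new -> 5 infected
Step 2: +7 new -> 12 infected
Step 3: +7 new -> 19 infected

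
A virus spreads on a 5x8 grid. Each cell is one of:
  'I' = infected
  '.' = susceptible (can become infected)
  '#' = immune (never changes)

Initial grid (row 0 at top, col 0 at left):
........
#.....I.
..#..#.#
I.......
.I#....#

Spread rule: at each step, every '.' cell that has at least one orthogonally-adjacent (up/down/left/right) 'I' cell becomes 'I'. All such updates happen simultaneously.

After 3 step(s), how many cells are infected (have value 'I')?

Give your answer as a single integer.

Answer: 24

Derivation:
Step 0 (initial): 3 infected
Step 1: +7 new -> 10 infected
Step 2: +6 new -> 16 infected
Step 3: +8 new -> 24 infected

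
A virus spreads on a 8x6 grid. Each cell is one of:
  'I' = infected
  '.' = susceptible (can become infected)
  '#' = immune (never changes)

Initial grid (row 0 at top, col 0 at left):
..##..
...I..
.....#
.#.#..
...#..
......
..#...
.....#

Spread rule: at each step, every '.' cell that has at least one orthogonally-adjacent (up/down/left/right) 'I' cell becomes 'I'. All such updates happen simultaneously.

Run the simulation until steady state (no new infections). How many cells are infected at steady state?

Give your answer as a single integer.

Step 0 (initial): 1 infected
Step 1: +3 new -> 4 infected
Step 2: +5 new -> 9 infected
Step 3: +6 new -> 15 infected
Step 4: +5 new -> 20 infected
Step 5: +5 new -> 25 infected
Step 6: +5 new -> 30 infected
Step 7: +5 new -> 35 infected
Step 8: +3 new -> 38 infected
Step 9: +2 new -> 40 infected
Step 10: +0 new -> 40 infected

Answer: 40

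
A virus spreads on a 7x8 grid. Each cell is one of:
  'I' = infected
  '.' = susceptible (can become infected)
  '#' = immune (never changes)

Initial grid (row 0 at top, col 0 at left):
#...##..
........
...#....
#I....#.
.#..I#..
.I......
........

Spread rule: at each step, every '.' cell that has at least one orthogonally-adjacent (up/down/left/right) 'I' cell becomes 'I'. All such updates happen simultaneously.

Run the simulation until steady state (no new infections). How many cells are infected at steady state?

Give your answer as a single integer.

Step 0 (initial): 3 infected
Step 1: +8 new -> 11 infected
Step 2: +13 new -> 24 infected
Step 3: +8 new -> 32 infected
Step 4: +7 new -> 39 infected
Step 5: +5 new -> 44 infected
Step 6: +3 new -> 47 infected
Step 7: +1 new -> 48 infected
Step 8: +0 new -> 48 infected

Answer: 48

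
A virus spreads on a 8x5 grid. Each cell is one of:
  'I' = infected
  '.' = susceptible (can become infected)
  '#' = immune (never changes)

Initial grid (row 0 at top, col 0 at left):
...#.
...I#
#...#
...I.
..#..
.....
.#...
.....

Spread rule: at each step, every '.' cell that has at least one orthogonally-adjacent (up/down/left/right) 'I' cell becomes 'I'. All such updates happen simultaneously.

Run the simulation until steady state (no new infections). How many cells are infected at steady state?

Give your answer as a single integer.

Step 0 (initial): 2 infected
Step 1: +5 new -> 7 infected
Step 2: +6 new -> 13 infected
Step 3: +8 new -> 21 infected
Step 4: +6 new -> 27 infected
Step 5: +3 new -> 30 infected
Step 6: +2 new -> 32 infected
Step 7: +1 new -> 33 infected
Step 8: +0 new -> 33 infected

Answer: 33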